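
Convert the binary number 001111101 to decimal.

Sum of powers of 2 for each 1-bit:
2^0 + 2^2 + 2^3 + 2^4 + 2^5 + 2^6
= 1 + 4 + 8 + 16 + 32 + 64
= 125



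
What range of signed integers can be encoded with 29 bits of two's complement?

For 29-bit two's complement:
Minimum: -2^28 = -268435456
Maximum: 2^28 - 1 = 268435455



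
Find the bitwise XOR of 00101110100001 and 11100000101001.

XOR: 1 when bits differ
  00101110100001
^ 11100000101001
----------------
  11001110001000
Decimal: 2977 ^ 14377 = 13192



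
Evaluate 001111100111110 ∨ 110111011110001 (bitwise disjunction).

OR: 1 when either bit is 1
  001111100111110
| 110111011110001
-----------------
  111111111111111
Decimal: 7998 | 28401 = 32767



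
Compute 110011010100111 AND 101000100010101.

AND: 1 only when both bits are 1
  110011010100111
& 101000100010101
-----------------
  100000000000101
Decimal: 26279 & 20757 = 16389



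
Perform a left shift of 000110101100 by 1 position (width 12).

Original: 000110101100 (decimal 428)
Shift left by 1 position
Append 1 zero on the right
Result: 001101011000 (decimal 856)
Equivalent: 428 << 1 = 428 × 2^1 = 856



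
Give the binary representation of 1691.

Using repeated division by 2:
1691 ÷ 2 = 845 remainder 1
845 ÷ 2 = 422 remainder 1
422 ÷ 2 = 211 remainder 0
211 ÷ 2 = 105 remainder 1
105 ÷ 2 = 52 remainder 1
52 ÷ 2 = 26 remainder 0
26 ÷ 2 = 13 remainder 0
13 ÷ 2 = 6 remainder 1
6 ÷ 2 = 3 remainder 0
3 ÷ 2 = 1 remainder 1
1 ÷ 2 = 0 remainder 1
Reading remainders bottom to top: 11010011011



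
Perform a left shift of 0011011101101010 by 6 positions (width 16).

Original: 0011011101101010 (decimal 14186)
Shift left by 6 positions
Append 6 zeros on the right and drop the 6 high bits that overflow the 16-bit width
Result: 1101101010000000 (decimal 55936)
Equivalent: 14186 << 6 = 14186 × 2^6 = 907904, truncated to 16 bits = 55936



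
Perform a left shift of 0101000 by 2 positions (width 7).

Original: 0101000 (decimal 40)
Shift left by 2 positions
Append 2 zeros on the right and drop the 2 high bits that overflow the 7-bit width
Result: 0100000 (decimal 32)
Equivalent: 40 << 2 = 40 × 2^2 = 160, truncated to 7 bits = 32



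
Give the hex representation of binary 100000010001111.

Group into 4-bit nibbles from right:
  0100 = 4
  0000 = 0
  1000 = 8
  1111 = F
Result: 408F



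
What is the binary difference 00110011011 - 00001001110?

Method 1 - Direct subtraction (column by column from the right: bit − bit − borrow-in; if negative, add 2 and borrow 1 from the next column):
borrow: 00010011000
        00110011011
-       00001001110
-------------------
        00101001101

Method 2 - Add two's complement:
Two's complement of 00001001110: invert → 11110110001, add 1 → 11110110010
  00110011011
+ 11110110010
-------------
 100101001101  (end carry out of the top bit = 1)
Discarding the end carry: 00101001101
Decimal check:
  00110011011 = 256 + 128 + 16 + 8 + 2 + 1 = 411
  00001001110 = 64 + 8 + 4 + 2 = 78
  411 - 78 = 333, and 00101001101 = 256 + 64 + 8 + 4 + 1 = 333 ✓



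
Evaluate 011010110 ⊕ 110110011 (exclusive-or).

XOR: 1 when bits differ
  011010110
^ 110110011
-----------
  101100101
Decimal: 214 ^ 435 = 357



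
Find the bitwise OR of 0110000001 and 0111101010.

OR: 1 when either bit is 1
  0110000001
| 0111101010
------------
  0111101011
Decimal: 385 | 490 = 491



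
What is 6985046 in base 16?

Using repeated division by 16 (digits 10–15 are A–F):
6985046 ÷ 16 = 436565 remainder 6
436565 ÷ 16 = 27285 remainder 5
27285 ÷ 16 = 1705 remainder 5
1705 ÷ 16 = 106 remainder 9
106 ÷ 16 = 6 remainder 10 (A)
6 ÷ 16 = 0 remainder 6
Reading remainders bottom to top: 6A9556



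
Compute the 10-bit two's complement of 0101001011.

Original: 0101001011
Step 1 - Invert all bits: 1010110100
Step 2 - Add 1: 1010110101
Verification: 0101001011 + 1010110101 = 10000000000; discarding the end carry (carry out of the top bit) leaves the 10-bit value 0000000000, as required for x + (-x)



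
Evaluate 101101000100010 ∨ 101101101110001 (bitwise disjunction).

OR: 1 when either bit is 1
  101101000100010
| 101101101110001
-----------------
  101101101110011
Decimal: 23074 | 23409 = 23411



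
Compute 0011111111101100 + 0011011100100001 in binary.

Add column by column from the right: bit + bit + carry-in; write the sum mod 2, carry 1 when the sum is 2 or 3.
carry:  0111111111000000
        0011111111101100
+       0011011100100001
------------------------
       00111011100001101
(the carry out of the leftmost column, 0, becomes the leading bit)
Decimal check:
  0011111111101100 = 8192 + 4096 + 2048 + 1024 + 512 + 256 + 128 + 64 + 32 + 8 + 4 = 16364
  0011011100100001 = 8192 + 4096 + 1024 + 512 + 256 + 32 + 1 = 14113
  16364 + 14113 = 30477, and 00111011100001101 = 16384 + 8192 + 4096 + 1024 + 512 + 256 + 8 + 4 + 1 = 30477 ✓



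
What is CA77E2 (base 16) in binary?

Convert each hex digit to 4 bits:
  C = 1100
  A = 1010
  7 = 0111
  7 = 0111
  E = 1110
  2 = 0010
Concatenate: 110010100111011111100010



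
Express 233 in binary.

Using repeated division by 2:
233 ÷ 2 = 116 remainder 1
116 ÷ 2 = 58 remainder 0
58 ÷ 2 = 29 remainder 0
29 ÷ 2 = 14 remainder 1
14 ÷ 2 = 7 remainder 0
7 ÷ 2 = 3 remainder 1
3 ÷ 2 = 1 remainder 1
1 ÷ 2 = 0 remainder 1
Reading remainders bottom to top: 11101001



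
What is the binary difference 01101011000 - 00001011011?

Method 1 - Direct subtraction (column by column from the right: bit − bit − borrow-in; if negative, add 2 and borrow 1 from the next column):
borrow: 00111111110
        01101011000
-       00001011011
-------------------
        01011111101

Method 2 - Add two's complement:
Two's complement of 00001011011: invert → 11110100100, add 1 → 11110100101
  01101011000
+ 11110100101
-------------
 101011111101  (end carry out of the top bit = 1)
Discarding the end carry: 01011111101
Decimal check:
  01101011000 = 512 + 256 + 64 + 16 + 8 = 856
  00001011011 = 64 + 16 + 8 + 2 + 1 = 91
  856 - 91 = 765, and 01011111101 = 512 + 128 + 64 + 32 + 16 + 8 + 4 + 1 = 765 ✓



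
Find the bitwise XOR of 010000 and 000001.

XOR: 1 when bits differ
  010000
^ 000001
--------
  010001
Decimal: 16 ^ 1 = 17



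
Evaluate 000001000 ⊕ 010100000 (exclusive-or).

XOR: 1 when bits differ
  000001000
^ 010100000
-----------
  010101000
Decimal: 8 ^ 160 = 168



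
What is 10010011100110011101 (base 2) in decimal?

Sum of powers of 2 for each 1-bit:
2^0 + 2^2 + 2^3 + 2^4 + 2^7 + 2^8 + 2^11 + 2^12 + 2^13 + 2^16 + 2^19
= 1 + 4 + 8 + 16 + 128 + 256 + 2048 + 4096 + 8192 + 65536 + 524288
= 604573



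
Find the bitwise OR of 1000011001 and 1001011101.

OR: 1 when either bit is 1
  1000011001
| 1001011101
------------
  1001011101
Decimal: 537 | 605 = 605



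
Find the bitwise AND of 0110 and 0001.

AND: 1 only when both bits are 1
  0110
& 0001
------
  0000
Decimal: 6 & 1 = 0



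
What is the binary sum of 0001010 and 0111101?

Add column by column from the right: bit + bit + carry-in; write the sum mod 2, carry 1 when the sum is 2 or 3.
carry:  1110000
        0001010
+       0111101
---------------
       01000111
(the carry out of the leftmost column, 0, becomes the leading bit)
Decimal check:
  0001010 = 8 + 2 = 10
  0111101 = 32 + 16 + 8 + 4 + 1 = 61
  10 + 61 = 71, and 01000111 = 64 + 4 + 2 + 1 = 71 ✓



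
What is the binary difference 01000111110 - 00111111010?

Method 1 - Direct subtraction (column by column from the right: bit − bit − borrow-in; if negative, add 2 and borrow 1 from the next column):
borrow: 01110000000
        01000111110
-       00111111010
-------------------
        00001000100

Method 2 - Add two's complement:
Two's complement of 00111111010: invert → 11000000101, add 1 → 11000000110
  01000111110
+ 11000000110
-------------
 100001000100  (end carry out of the top bit = 1)
Discarding the end carry: 00001000100
Decimal check:
  01000111110 = 512 + 32 + 16 + 8 + 4 + 2 = 574
  00111111010 = 256 + 128 + 64 + 32 + 16 + 8 + 2 = 506
  574 - 506 = 68, and 00001000100 = 64 + 4 = 68 ✓



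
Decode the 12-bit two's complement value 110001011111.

Binary: 110001011111
Sign bit: 1 (negative)
Invert: 001110100000
Add 1:  001110100001
Magnitude: 001110100001 = 512 + 256 + 128 + 32 + 1 = 929
Value: -929



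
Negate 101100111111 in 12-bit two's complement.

Original (sign bit 1, negative): 101100111111
Step 1 - Invert all bits: 010011000000
Step 2 - Add 1: 010011000001
Verification: 101100111111 + 010011000001 = 1000000000000; discarding the end carry (carry out of the top bit) leaves the 12-bit value 000000000000, as required for x + (-x)



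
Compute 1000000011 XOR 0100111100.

XOR: 1 when bits differ
  1000000011
^ 0100111100
------------
  1100111111
Decimal: 515 ^ 316 = 831



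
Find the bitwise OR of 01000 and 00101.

OR: 1 when either bit is 1
  01000
| 00101
-------
  01101
Decimal: 8 | 5 = 13



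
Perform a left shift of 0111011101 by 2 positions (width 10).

Original: 0111011101 (decimal 477)
Shift left by 2 positions
Append 2 zeros on the right and drop the 2 high bits that overflow the 10-bit width
Result: 1101110100 (decimal 884)
Equivalent: 477 << 2 = 477 × 2^2 = 1908, truncated to 10 bits = 884



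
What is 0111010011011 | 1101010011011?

OR: 1 when either bit is 1
  0111010011011
| 1101010011011
---------------
  1111010011011
Decimal: 3739 | 6811 = 7835



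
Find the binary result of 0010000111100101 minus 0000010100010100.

Method 1 - Direct subtraction (column by column from the right: bit − bit − borrow-in; if negative, add 2 and borrow 1 from the next column):
borrow: 0011100000100000
        0010000111100101
-       0000010100010100
------------------------
        0001110011010001

Method 2 - Add two's complement:
Two's complement of 0000010100010100: invert → 1111101011101011, add 1 → 1111101011101100
  0010000111100101
+ 1111101011101100
------------------
 10001110011010001  (end carry out of the top bit = 1)
Discarding the end carry: 0001110011010001
Decimal check:
  0010000111100101 = 8192 + 256 + 128 + 64 + 32 + 4 + 1 = 8677
  0000010100010100 = 1024 + 256 + 16 + 4 = 1300
  8677 - 1300 = 7377, and 0001110011010001 = 4096 + 2048 + 1024 + 128 + 64 + 16 + 1 = 7377 ✓



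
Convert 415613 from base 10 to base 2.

Using repeated division by 2:
415613 ÷ 2 = 207806 remainder 1
207806 ÷ 2 = 103903 remainder 0
103903 ÷ 2 = 51951 remainder 1
51951 ÷ 2 = 25975 remainder 1
25975 ÷ 2 = 12987 remainder 1
12987 ÷ 2 = 6493 remainder 1
6493 ÷ 2 = 3246 remainder 1
3246 ÷ 2 = 1623 remainder 0
1623 ÷ 2 = 811 remainder 1
811 ÷ 2 = 405 remainder 1
405 ÷ 2 = 202 remainder 1
202 ÷ 2 = 101 remainder 0
101 ÷ 2 = 50 remainder 1
50 ÷ 2 = 25 remainder 0
25 ÷ 2 = 12 remainder 1
12 ÷ 2 = 6 remainder 0
6 ÷ 2 = 3 remainder 0
3 ÷ 2 = 1 remainder 1
1 ÷ 2 = 0 remainder 1
Reading remainders bottom to top: 1100101011101111101



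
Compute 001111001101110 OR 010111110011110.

OR: 1 when either bit is 1
  001111001101110
| 010111110011110
-----------------
  011111111111110
Decimal: 7790 | 12190 = 16382



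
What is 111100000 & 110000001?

AND: 1 only when both bits are 1
  111100000
& 110000001
-----------
  110000000
Decimal: 480 & 385 = 384



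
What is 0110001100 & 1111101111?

AND: 1 only when both bits are 1
  0110001100
& 1111101111
------------
  0110001100
Decimal: 396 & 1007 = 396



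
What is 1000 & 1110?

AND: 1 only when both bits are 1
  1000
& 1110
------
  1000
Decimal: 8 & 14 = 8



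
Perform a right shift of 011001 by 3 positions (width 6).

Original: 011001 (decimal 25)
Shift right by 3 positions
Drop the 3 low bits; fill with zeros on the left
Result: 000011 (decimal 3)
Equivalent: 25 >> 3 = 25 ÷ 2^3 = 3



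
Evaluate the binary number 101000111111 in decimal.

Sum of powers of 2 for each 1-bit:
2^0 + 2^1 + 2^2 + 2^3 + 2^4 + 2^5 + 2^9 + 2^11
= 1 + 2 + 4 + 8 + 16 + 32 + 512 + 2048
= 2623



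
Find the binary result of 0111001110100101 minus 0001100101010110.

Method 1 - Direct subtraction (column by column from the right: bit − bit − borrow-in; if negative, add 2 and borrow 1 from the next column):
borrow: 0011000010111100
        0111001110100101
-       0001100101010110
------------------------
        0101101001001111

Method 2 - Add two's complement:
Two's complement of 0001100101010110: invert → 1110011010101001, add 1 → 1110011010101010
  0111001110100101
+ 1110011010101010
------------------
 10101101001001111  (end carry out of the top bit = 1)
Discarding the end carry: 0101101001001111
Decimal check:
  0111001110100101 = 16384 + 8192 + 4096 + 512 + 256 + 128 + 32 + 4 + 1 = 29605
  0001100101010110 = 4096 + 2048 + 256 + 64 + 16 + 4 + 2 = 6486
  29605 - 6486 = 23119, and 0101101001001111 = 16384 + 4096 + 2048 + 512 + 64 + 8 + 4 + 2 + 1 = 23119 ✓



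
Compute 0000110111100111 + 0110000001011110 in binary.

Add column by column from the right: bit + bit + carry-in; write the sum mod 2, carry 1 when the sum is 2 or 3.
carry:  0000001111111100
        0000110111100111
+       0110000001011110
------------------------
       00110111001000101
(the carry out of the leftmost column, 0, becomes the leading bit)
Decimal check:
  0000110111100111 = 2048 + 1024 + 256 + 128 + 64 + 32 + 4 + 2 + 1 = 3559
  0110000001011110 = 16384 + 8192 + 64 + 16 + 8 + 4 + 2 = 24670
  3559 + 24670 = 28229, and 00110111001000101 = 16384 + 8192 + 2048 + 1024 + 512 + 64 + 4 + 1 = 28229 ✓



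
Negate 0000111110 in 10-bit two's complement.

Original: 0000111110
Step 1 - Invert all bits: 1111000001
Step 2 - Add 1: 1111000010
Verification: 0000111110 + 1111000010 = 10000000000; discarding the end carry (carry out of the top bit) leaves the 10-bit value 0000000000, as required for x + (-x)



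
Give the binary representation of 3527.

Using repeated division by 2:
3527 ÷ 2 = 1763 remainder 1
1763 ÷ 2 = 881 remainder 1
881 ÷ 2 = 440 remainder 1
440 ÷ 2 = 220 remainder 0
220 ÷ 2 = 110 remainder 0
110 ÷ 2 = 55 remainder 0
55 ÷ 2 = 27 remainder 1
27 ÷ 2 = 13 remainder 1
13 ÷ 2 = 6 remainder 1
6 ÷ 2 = 3 remainder 0
3 ÷ 2 = 1 remainder 1
1 ÷ 2 = 0 remainder 1
Reading remainders bottom to top: 110111000111



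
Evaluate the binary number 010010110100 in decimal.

Sum of powers of 2 for each 1-bit:
2^2 + 2^4 + 2^5 + 2^7 + 2^10
= 4 + 16 + 32 + 128 + 1024
= 1204



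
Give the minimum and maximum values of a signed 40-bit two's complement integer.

For 40-bit two's complement:
Minimum: -2^39 = -549755813888
Maximum: 2^39 - 1 = 549755813887



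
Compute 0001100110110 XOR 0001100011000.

XOR: 1 when bits differ
  0001100110110
^ 0001100011000
---------------
  0000000101110
Decimal: 822 ^ 792 = 46



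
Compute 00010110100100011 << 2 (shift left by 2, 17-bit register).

Original: 00010110100100011 (decimal 11555)
Shift left by 2 positions
Append 2 zeros on the right
Result: 01011010010001100 (decimal 46220)
Equivalent: 11555 << 2 = 11555 × 2^2 = 46220



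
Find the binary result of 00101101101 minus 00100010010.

Method 1 - Direct subtraction (column by column from the right: bit − bit − borrow-in; if negative, add 2 and borrow 1 from the next column):
borrow: 00000100100
        00101101101
-       00100010010
-------------------
        00001011011

Method 2 - Add two's complement:
Two's complement of 00100010010: invert → 11011101101, add 1 → 11011101110
  00101101101
+ 11011101110
-------------
 100001011011  (end carry out of the top bit = 1)
Discarding the end carry: 00001011011
Decimal check:
  00101101101 = 256 + 64 + 32 + 8 + 4 + 1 = 365
  00100010010 = 256 + 16 + 2 = 274
  365 - 274 = 91, and 00001011011 = 64 + 16 + 8 + 2 + 1 = 91 ✓



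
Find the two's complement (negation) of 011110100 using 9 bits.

Original: 011110100
Step 1 - Invert all bits: 100001011
Step 2 - Add 1: 100001100
Verification: 011110100 + 100001100 = 1000000000; discarding the end carry (carry out of the top bit) leaves the 9-bit value 000000000, as required for x + (-x)



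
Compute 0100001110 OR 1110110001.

OR: 1 when either bit is 1
  0100001110
| 1110110001
------------
  1110111111
Decimal: 270 | 945 = 959



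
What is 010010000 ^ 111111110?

XOR: 1 when bits differ
  010010000
^ 111111110
-----------
  101101110
Decimal: 144 ^ 510 = 366



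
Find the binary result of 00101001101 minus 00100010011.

Method 1 - Direct subtraction (column by column from the right: bit − bit − borrow-in; if negative, add 2 and borrow 1 from the next column):
borrow: 00001100100
        00101001101
-       00100010011
-------------------
        00000111010

Method 2 - Add two's complement:
Two's complement of 00100010011: invert → 11011101100, add 1 → 11011101101
  00101001101
+ 11011101101
-------------
 100000111010  (end carry out of the top bit = 1)
Discarding the end carry: 00000111010
Decimal check:
  00101001101 = 256 + 64 + 8 + 4 + 1 = 333
  00100010011 = 256 + 16 + 2 + 1 = 275
  333 - 275 = 58, and 00000111010 = 32 + 16 + 8 + 2 = 58 ✓



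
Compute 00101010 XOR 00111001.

XOR: 1 when bits differ
  00101010
^ 00111001
----------
  00010011
Decimal: 42 ^ 57 = 19



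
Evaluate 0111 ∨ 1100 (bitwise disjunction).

OR: 1 when either bit is 1
  0111
| 1100
------
  1111
Decimal: 7 | 12 = 15



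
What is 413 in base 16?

Using repeated division by 16 (digits 10–15 are A–F):
413 ÷ 16 = 25 remainder 13 (D)
25 ÷ 16 = 1 remainder 9
1 ÷ 16 = 0 remainder 1
Reading remainders bottom to top: 19D



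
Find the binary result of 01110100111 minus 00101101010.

Method 1 - Direct subtraction (column by column from the right: bit − bit − borrow-in; if negative, add 2 and borrow 1 from the next column):
borrow: 00011110000
        01110100111
-       00101101010
-------------------
        01000111101

Method 2 - Add two's complement:
Two's complement of 00101101010: invert → 11010010101, add 1 → 11010010110
  01110100111
+ 11010010110
-------------
 101000111101  (end carry out of the top bit = 1)
Discarding the end carry: 01000111101
Decimal check:
  01110100111 = 512 + 256 + 128 + 32 + 4 + 2 + 1 = 935
  00101101010 = 256 + 64 + 32 + 8 + 2 = 362
  935 - 362 = 573, and 01000111101 = 512 + 32 + 16 + 8 + 4 + 1 = 573 ✓



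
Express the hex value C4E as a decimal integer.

Expand by place value (powers of 16):
Digit values: C = 12, E = 14
C4E = 12 × 16^2 + 4 × 16^1 + 14 × 16^0
= 12 × 256 + 4 × 16 + 14 × 1
= 3072 + 64 + 14
= 3150



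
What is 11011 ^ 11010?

XOR: 1 when bits differ
  11011
^ 11010
-------
  00001
Decimal: 27 ^ 26 = 1



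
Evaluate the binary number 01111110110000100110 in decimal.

Sum of powers of 2 for each 1-bit:
2^1 + 2^2 + 2^5 + 2^10 + 2^11 + 2^13 + 2^14 + 2^15 + 2^16 + 2^17 + 2^18
= 2 + 4 + 32 + 1024 + 2048 + 8192 + 16384 + 32768 + 65536 + 131072 + 262144
= 519206



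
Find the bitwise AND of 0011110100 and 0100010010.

AND: 1 only when both bits are 1
  0011110100
& 0100010010
------------
  0000010000
Decimal: 244 & 274 = 16



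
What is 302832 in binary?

Using repeated division by 2:
302832 ÷ 2 = 151416 remainder 0
151416 ÷ 2 = 75708 remainder 0
75708 ÷ 2 = 37854 remainder 0
37854 ÷ 2 = 18927 remainder 0
18927 ÷ 2 = 9463 remainder 1
9463 ÷ 2 = 4731 remainder 1
4731 ÷ 2 = 2365 remainder 1
2365 ÷ 2 = 1182 remainder 1
1182 ÷ 2 = 591 remainder 0
591 ÷ 2 = 295 remainder 1
295 ÷ 2 = 147 remainder 1
147 ÷ 2 = 73 remainder 1
73 ÷ 2 = 36 remainder 1
36 ÷ 2 = 18 remainder 0
18 ÷ 2 = 9 remainder 0
9 ÷ 2 = 4 remainder 1
4 ÷ 2 = 2 remainder 0
2 ÷ 2 = 1 remainder 0
1 ÷ 2 = 0 remainder 1
Reading remainders bottom to top: 1001001111011110000



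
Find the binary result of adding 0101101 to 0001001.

Add column by column from the right: bit + bit + carry-in; write the sum mod 2, carry 1 when the sum is 2 or 3.
carry:  0010010
        0101101
+       0001001
---------------
       00110110
(the carry out of the leftmost column, 0, becomes the leading bit)
Decimal check:
  0101101 = 32 + 8 + 4 + 1 = 45
  0001001 = 8 + 1 = 9
  45 + 9 = 54, and 00110110 = 32 + 16 + 4 + 2 = 54 ✓



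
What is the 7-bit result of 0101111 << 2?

Original: 0101111 (decimal 47)
Shift left by 2 positions
Append 2 zeros on the right and drop the 2 high bits that overflow the 7-bit width
Result: 0111100 (decimal 60)
Equivalent: 47 << 2 = 47 × 2^2 = 188, truncated to 7 bits = 60



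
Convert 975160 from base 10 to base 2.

Using repeated division by 2:
975160 ÷ 2 = 487580 remainder 0
487580 ÷ 2 = 243790 remainder 0
243790 ÷ 2 = 121895 remainder 0
121895 ÷ 2 = 60947 remainder 1
60947 ÷ 2 = 30473 remainder 1
30473 ÷ 2 = 15236 remainder 1
15236 ÷ 2 = 7618 remainder 0
7618 ÷ 2 = 3809 remainder 0
3809 ÷ 2 = 1904 remainder 1
1904 ÷ 2 = 952 remainder 0
952 ÷ 2 = 476 remainder 0
476 ÷ 2 = 238 remainder 0
238 ÷ 2 = 119 remainder 0
119 ÷ 2 = 59 remainder 1
59 ÷ 2 = 29 remainder 1
29 ÷ 2 = 14 remainder 1
14 ÷ 2 = 7 remainder 0
7 ÷ 2 = 3 remainder 1
3 ÷ 2 = 1 remainder 1
1 ÷ 2 = 0 remainder 1
Reading remainders bottom to top: 11101110000100111000



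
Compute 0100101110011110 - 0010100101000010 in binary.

Method 1 - Direct subtraction (column by column from the right: bit − bit − borrow-in; if negative, add 2 and borrow 1 from the next column):
borrow: 0100000010000000
        0100101110011110
-       0010100101000010
------------------------
        0010001001011100

Method 2 - Add two's complement:
Two's complement of 0010100101000010: invert → 1101011010111101, add 1 → 1101011010111110
  0100101110011110
+ 1101011010111110
------------------
 10010001001011100  (end carry out of the top bit = 1)
Discarding the end carry: 0010001001011100
Decimal check:
  0100101110011110 = 16384 + 2048 + 512 + 256 + 128 + 16 + 8 + 4 + 2 = 19358
  0010100101000010 = 8192 + 2048 + 256 + 64 + 2 = 10562
  19358 - 10562 = 8796, and 0010001001011100 = 8192 + 512 + 64 + 16 + 8 + 4 = 8796 ✓



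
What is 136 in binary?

Using repeated division by 2:
136 ÷ 2 = 68 remainder 0
68 ÷ 2 = 34 remainder 0
34 ÷ 2 = 17 remainder 0
17 ÷ 2 = 8 remainder 1
8 ÷ 2 = 4 remainder 0
4 ÷ 2 = 2 remainder 0
2 ÷ 2 = 1 remainder 0
1 ÷ 2 = 0 remainder 1
Reading remainders bottom to top: 10001000



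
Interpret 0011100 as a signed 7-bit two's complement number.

Binary: 0011100
Sign bit: 0 (non-negative)
Read directly as an unsigned value:
0011100 = 16 + 8 + 4 = 28
Value: 28



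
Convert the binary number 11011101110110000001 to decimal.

Sum of powers of 2 for each 1-bit:
2^0 + 2^7 + 2^8 + 2^10 + 2^11 + 2^12 + 2^14 + 2^15 + 2^16 + 2^18 + 2^19
= 1 + 128 + 256 + 1024 + 2048 + 4096 + 16384 + 32768 + 65536 + 262144 + 524288
= 908673



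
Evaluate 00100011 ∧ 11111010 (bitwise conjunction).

AND: 1 only when both bits are 1
  00100011
& 11111010
----------
  00100010
Decimal: 35 & 250 = 34



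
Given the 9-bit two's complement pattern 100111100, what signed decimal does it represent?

Binary: 100111100
Sign bit: 1 (negative)
Invert: 011000011
Add 1:  011000100
Magnitude: 011000100 = 128 + 64 + 4 = 196
Value: -196



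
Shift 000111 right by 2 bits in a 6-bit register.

Original: 000111 (decimal 7)
Shift right by 2 positions
Drop the 2 low bits; fill with zeros on the left
Result: 000001 (decimal 1)
Equivalent: 7 >> 2 = 7 ÷ 2^2 = 1



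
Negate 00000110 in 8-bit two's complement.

Original: 00000110
Step 1 - Invert all bits: 11111001
Step 2 - Add 1: 11111010
Verification: 00000110 + 11111010 = 100000000; discarding the end carry (carry out of the top bit) leaves the 8-bit value 00000000, as required for x + (-x)



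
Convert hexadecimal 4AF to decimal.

Expand by place value (powers of 16):
Digit values: A = 10, F = 15
4AF = 4 × 16^2 + 10 × 16^1 + 15 × 16^0
= 4 × 256 + 10 × 16 + 15 × 1
= 1024 + 160 + 15
= 1199



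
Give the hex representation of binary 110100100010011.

Group into 4-bit nibbles from right:
  0110 = 6
  1001 = 9
  0001 = 1
  0011 = 3
Result: 6913



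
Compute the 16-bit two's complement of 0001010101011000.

Original: 0001010101011000
Step 1 - Invert all bits: 1110101010100111
Step 2 - Add 1: 1110101010101000
Verification: 0001010101011000 + 1110101010101000 = 10000000000000000; discarding the end carry (carry out of the top bit) leaves the 16-bit value 0000000000000000, as required for x + (-x)



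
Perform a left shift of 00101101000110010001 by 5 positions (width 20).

Original: 00101101000110010001 (decimal 184721)
Shift left by 5 positions
Append 5 zeros on the right and drop the 5 high bits that overflow the 20-bit width
Result: 10100011001000100000 (decimal 668192)
Equivalent: 184721 << 5 = 184721 × 2^5 = 5911072, truncated to 20 bits = 668192



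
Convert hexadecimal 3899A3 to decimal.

Expand by place value (powers of 16):
Digit values: A = 10
3899A3 = 3 × 16^5 + 8 × 16^4 + 9 × 16^3 + 9 × 16^2 + 10 × 16^1 + 3 × 16^0
= 3 × 1048576 + 8 × 65536 + 9 × 4096 + 9 × 256 + 10 × 16 + 3 × 1
= 3145728 + 524288 + 36864 + 2304 + 160 + 3
= 3709347



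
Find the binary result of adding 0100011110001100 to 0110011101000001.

Add column by column from the right: bit + bit + carry-in; write the sum mod 2, carry 1 when the sum is 2 or 3.
carry:  1000111000000000
        0100011110001100
+       0110011101000001
------------------------
       01010111011001101
(the carry out of the leftmost column, 0, becomes the leading bit)
Decimal check:
  0100011110001100 = 16384 + 1024 + 512 + 256 + 128 + 8 + 4 = 18316
  0110011101000001 = 16384 + 8192 + 1024 + 512 + 256 + 64 + 1 = 26433
  18316 + 26433 = 44749, and 01010111011001101 = 32768 + 8192 + 2048 + 1024 + 512 + 128 + 64 + 8 + 4 + 1 = 44749 ✓



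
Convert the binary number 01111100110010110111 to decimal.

Sum of powers of 2 for each 1-bit:
2^0 + 2^1 + 2^2 + 2^4 + 2^5 + 2^7 + 2^10 + 2^11 + 2^14 + 2^15 + 2^16 + 2^17 + 2^18
= 1 + 2 + 4 + 16 + 32 + 128 + 1024 + 2048 + 16384 + 32768 + 65536 + 131072 + 262144
= 511159



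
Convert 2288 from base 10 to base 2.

Using repeated division by 2:
2288 ÷ 2 = 1144 remainder 0
1144 ÷ 2 = 572 remainder 0
572 ÷ 2 = 286 remainder 0
286 ÷ 2 = 143 remainder 0
143 ÷ 2 = 71 remainder 1
71 ÷ 2 = 35 remainder 1
35 ÷ 2 = 17 remainder 1
17 ÷ 2 = 8 remainder 1
8 ÷ 2 = 4 remainder 0
4 ÷ 2 = 2 remainder 0
2 ÷ 2 = 1 remainder 0
1 ÷ 2 = 0 remainder 1
Reading remainders bottom to top: 100011110000



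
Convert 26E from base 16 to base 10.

Expand by place value (powers of 16):
Digit values: E = 14
26E = 2 × 16^2 + 6 × 16^1 + 14 × 16^0
= 2 × 256 + 6 × 16 + 14 × 1
= 512 + 96 + 14
= 622



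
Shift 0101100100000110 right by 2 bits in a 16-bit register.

Original: 0101100100000110 (decimal 22790)
Shift right by 2 positions
Drop the 2 low bits; fill with zeros on the left
Result: 0001011001000001 (decimal 5697)
Equivalent: 22790 >> 2 = 22790 ÷ 2^2 = 5697



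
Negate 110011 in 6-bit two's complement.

Original (sign bit 1, negative): 110011
Step 1 - Invert all bits: 001100
Step 2 - Add 1: 001101
Verification: 110011 + 001101 = 1000000; discarding the end carry (carry out of the top bit) leaves the 6-bit value 000000, as required for x + (-x)



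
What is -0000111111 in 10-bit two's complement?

Original: 0000111111
Step 1 - Invert all bits: 1111000000
Step 2 - Add 1: 1111000001
Verification: 0000111111 + 1111000001 = 10000000000; discarding the end carry (carry out of the top bit) leaves the 10-bit value 0000000000, as required for x + (-x)



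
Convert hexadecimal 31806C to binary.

Convert each hex digit to 4 bits:
  3 = 0011
  1 = 0001
  8 = 1000
  0 = 0000
  6 = 0110
  C = 1100
Concatenate: 001100011000000001101100



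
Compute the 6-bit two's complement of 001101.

Original: 001101
Step 1 - Invert all bits: 110010
Step 2 - Add 1: 110011
Verification: 001101 + 110011 = 1000000; discarding the end carry (carry out of the top bit) leaves the 6-bit value 000000, as required for x + (-x)



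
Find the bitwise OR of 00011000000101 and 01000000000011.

OR: 1 when either bit is 1
  00011000000101
| 01000000000011
----------------
  01011000000111
Decimal: 1541 | 4099 = 5639



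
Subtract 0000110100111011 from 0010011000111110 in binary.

Method 1 - Direct subtraction (column by column from the right: bit − bit − borrow-in; if negative, add 2 and borrow 1 from the next column):
borrow: 0011001000000110
        0010011000111110
-       0000110100111011
------------------------
        0001100100000011

Method 2 - Add two's complement:
Two's complement of 0000110100111011: invert → 1111001011000100, add 1 → 1111001011000101
  0010011000111110
+ 1111001011000101
------------------
 10001100100000011  (end carry out of the top bit = 1)
Discarding the end carry: 0001100100000011
Decimal check:
  0010011000111110 = 8192 + 1024 + 512 + 32 + 16 + 8 + 4 + 2 = 9790
  0000110100111011 = 2048 + 1024 + 256 + 32 + 16 + 8 + 2 + 1 = 3387
  9790 - 3387 = 6403, and 0001100100000011 = 4096 + 2048 + 256 + 2 + 1 = 6403 ✓



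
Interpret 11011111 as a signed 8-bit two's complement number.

Binary: 11011111
Sign bit: 1 (negative)
Invert: 00100000
Add 1:  00100001
Magnitude: 00100001 = 32 + 1 = 33
Value: -33



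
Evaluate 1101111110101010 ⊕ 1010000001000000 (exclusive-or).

XOR: 1 when bits differ
  1101111110101010
^ 1010000001000000
------------------
  0111111111101010
Decimal: 57258 ^ 41024 = 32746



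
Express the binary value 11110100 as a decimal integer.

Sum of powers of 2 for each 1-bit:
2^2 + 2^4 + 2^5 + 2^6 + 2^7
= 4 + 16 + 32 + 64 + 128
= 244



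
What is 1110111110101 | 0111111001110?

OR: 1 when either bit is 1
  1110111110101
| 0111111001110
---------------
  1111111111111
Decimal: 7669 | 4046 = 8191



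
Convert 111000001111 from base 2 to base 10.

Sum of powers of 2 for each 1-bit:
2^0 + 2^1 + 2^2 + 2^3 + 2^9 + 2^10 + 2^11
= 1 + 2 + 4 + 8 + 512 + 1024 + 2048
= 3599



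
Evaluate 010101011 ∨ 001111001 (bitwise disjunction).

OR: 1 when either bit is 1
  010101011
| 001111001
-----------
  011111011
Decimal: 171 | 121 = 251



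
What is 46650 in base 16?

Using repeated division by 16 (digits 10–15 are A–F):
46650 ÷ 16 = 2915 remainder 10 (A)
2915 ÷ 16 = 182 remainder 3
182 ÷ 16 = 11 remainder 6
11 ÷ 16 = 0 remainder 11 (B)
Reading remainders bottom to top: B63A



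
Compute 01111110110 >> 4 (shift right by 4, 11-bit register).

Original: 01111110110 (decimal 1014)
Shift right by 4 positions
Drop the 4 low bits; fill with zeros on the left
Result: 00000111111 (decimal 63)
Equivalent: 1014 >> 4 = 1014 ÷ 2^4 = 63



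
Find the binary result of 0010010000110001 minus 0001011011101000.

Method 1 - Direct subtraction (column by column from the right: bit − bit − borrow-in; if negative, add 2 and borrow 1 from the next column):
borrow: 0011111110010000
        0010010000110001
-       0001011011101000
------------------------
        0000110101001001

Method 2 - Add two's complement:
Two's complement of 0001011011101000: invert → 1110100100010111, add 1 → 1110100100011000
  0010010000110001
+ 1110100100011000
------------------
 10000110101001001  (end carry out of the top bit = 1)
Discarding the end carry: 0000110101001001
Decimal check:
  0010010000110001 = 8192 + 1024 + 32 + 16 + 1 = 9265
  0001011011101000 = 4096 + 1024 + 512 + 128 + 64 + 32 + 8 = 5864
  9265 - 5864 = 3401, and 0000110101001001 = 2048 + 1024 + 256 + 64 + 8 + 1 = 3401 ✓



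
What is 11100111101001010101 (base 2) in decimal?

Sum of powers of 2 for each 1-bit:
2^0 + 2^2 + 2^4 + 2^6 + 2^9 + 2^11 + 2^12 + 2^13 + 2^14 + 2^17 + 2^18 + 2^19
= 1 + 4 + 16 + 64 + 512 + 2048 + 4096 + 8192 + 16384 + 131072 + 262144 + 524288
= 948821



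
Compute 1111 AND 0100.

AND: 1 only when both bits are 1
  1111
& 0100
------
  0100
Decimal: 15 & 4 = 4



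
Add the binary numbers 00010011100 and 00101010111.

Add column by column from the right: bit + bit + carry-in; write the sum mod 2, carry 1 when the sum is 2 or 3.
carry:  00000111000
        00010011100
+       00101010111
-------------------
       000111110011
(the carry out of the leftmost column, 0, becomes the leading bit)
Decimal check:
  00010011100 = 128 + 16 + 8 + 4 = 156
  00101010111 = 256 + 64 + 16 + 4 + 2 + 1 = 343
  156 + 343 = 499, and 000111110011 = 256 + 128 + 64 + 32 + 16 + 2 + 1 = 499 ✓



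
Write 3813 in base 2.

Using repeated division by 2:
3813 ÷ 2 = 1906 remainder 1
1906 ÷ 2 = 953 remainder 0
953 ÷ 2 = 476 remainder 1
476 ÷ 2 = 238 remainder 0
238 ÷ 2 = 119 remainder 0
119 ÷ 2 = 59 remainder 1
59 ÷ 2 = 29 remainder 1
29 ÷ 2 = 14 remainder 1
14 ÷ 2 = 7 remainder 0
7 ÷ 2 = 3 remainder 1
3 ÷ 2 = 1 remainder 1
1 ÷ 2 = 0 remainder 1
Reading remainders bottom to top: 111011100101



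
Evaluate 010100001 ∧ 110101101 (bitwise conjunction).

AND: 1 only when both bits are 1
  010100001
& 110101101
-----------
  010100001
Decimal: 161 & 429 = 161



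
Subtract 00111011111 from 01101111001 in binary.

Method 1 - Direct subtraction (column by column from the right: bit − bit − borrow-in; if negative, add 2 and borrow 1 from the next column):
borrow: 01100111100
        01101111001
-       00111011111
-------------------
        00110011010

Method 2 - Add two's complement:
Two's complement of 00111011111: invert → 11000100000, add 1 → 11000100001
  01101111001
+ 11000100001
-------------
 100110011010  (end carry out of the top bit = 1)
Discarding the end carry: 00110011010
Decimal check:
  01101111001 = 512 + 256 + 64 + 32 + 16 + 8 + 1 = 889
  00111011111 = 256 + 128 + 64 + 16 + 8 + 4 + 2 + 1 = 479
  889 - 479 = 410, and 00110011010 = 256 + 128 + 16 + 8 + 2 = 410 ✓



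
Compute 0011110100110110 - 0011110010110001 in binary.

Method 1 - Direct subtraction (column by column from the right: bit − bit − borrow-in; if negative, add 2 and borrow 1 from the next column):
borrow: 0000000100000010
        0011110100110110
-       0011110010110001
------------------------
        0000000010000101

Method 2 - Add two's complement:
Two's complement of 0011110010110001: invert → 1100001101001110, add 1 → 1100001101001111
  0011110100110110
+ 1100001101001111
------------------
 10000000010000101  (end carry out of the top bit = 1)
Discarding the end carry: 0000000010000101
Decimal check:
  0011110100110110 = 8192 + 4096 + 2048 + 1024 + 256 + 32 + 16 + 4 + 2 = 15670
  0011110010110001 = 8192 + 4096 + 2048 + 1024 + 128 + 32 + 16 + 1 = 15537
  15670 - 15537 = 133, and 0000000010000101 = 128 + 4 + 1 = 133 ✓



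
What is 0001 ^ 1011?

XOR: 1 when bits differ
  0001
^ 1011
------
  1010
Decimal: 1 ^ 11 = 10



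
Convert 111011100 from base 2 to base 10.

Sum of powers of 2 for each 1-bit:
2^2 + 2^3 + 2^4 + 2^6 + 2^7 + 2^8
= 4 + 8 + 16 + 64 + 128 + 256
= 476



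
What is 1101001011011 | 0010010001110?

OR: 1 when either bit is 1
  1101001011011
| 0010010001110
---------------
  1111011011111
Decimal: 6747 | 1166 = 7903



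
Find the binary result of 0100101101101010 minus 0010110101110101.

Method 1 - Direct subtraction (column by column from the right: bit − bit − borrow-in; if negative, add 2 and borrow 1 from the next column):
borrow: 0111101111101010
        0100101101101010
-       0010110101110101
------------------------
        0001110111110101

Method 2 - Add two's complement:
Two's complement of 0010110101110101: invert → 1101001010001010, add 1 → 1101001010001011
  0100101101101010
+ 1101001010001011
------------------
 10001110111110101  (end carry out of the top bit = 1)
Discarding the end carry: 0001110111110101
Decimal check:
  0100101101101010 = 16384 + 2048 + 512 + 256 + 64 + 32 + 8 + 2 = 19306
  0010110101110101 = 8192 + 2048 + 1024 + 256 + 64 + 32 + 16 + 4 + 1 = 11637
  19306 - 11637 = 7669, and 0001110111110101 = 4096 + 2048 + 1024 + 256 + 128 + 64 + 32 + 16 + 4 + 1 = 7669 ✓



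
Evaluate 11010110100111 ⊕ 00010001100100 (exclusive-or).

XOR: 1 when bits differ
  11010110100111
^ 00010001100100
----------------
  11000111000011
Decimal: 13735 ^ 1124 = 12739



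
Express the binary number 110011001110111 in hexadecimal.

Group into 4-bit nibbles from right:
  0110 = 6
  0110 = 6
  0111 = 7
  0111 = 7
Result: 6677



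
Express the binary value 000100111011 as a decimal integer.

Sum of powers of 2 for each 1-bit:
2^0 + 2^1 + 2^3 + 2^4 + 2^5 + 2^8
= 1 + 2 + 8 + 16 + 32 + 256
= 315



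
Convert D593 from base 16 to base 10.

Expand by place value (powers of 16):
Digit values: D = 13
D593 = 13 × 16^3 + 5 × 16^2 + 9 × 16^1 + 3 × 16^0
= 13 × 4096 + 5 × 256 + 9 × 16 + 3 × 1
= 53248 + 1280 + 144 + 3
= 54675



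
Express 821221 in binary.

Using repeated division by 2:
821221 ÷ 2 = 410610 remainder 1
410610 ÷ 2 = 205305 remainder 0
205305 ÷ 2 = 102652 remainder 1
102652 ÷ 2 = 51326 remainder 0
51326 ÷ 2 = 25663 remainder 0
25663 ÷ 2 = 12831 remainder 1
12831 ÷ 2 = 6415 remainder 1
6415 ÷ 2 = 3207 remainder 1
3207 ÷ 2 = 1603 remainder 1
1603 ÷ 2 = 801 remainder 1
801 ÷ 2 = 400 remainder 1
400 ÷ 2 = 200 remainder 0
200 ÷ 2 = 100 remainder 0
100 ÷ 2 = 50 remainder 0
50 ÷ 2 = 25 remainder 0
25 ÷ 2 = 12 remainder 1
12 ÷ 2 = 6 remainder 0
6 ÷ 2 = 3 remainder 0
3 ÷ 2 = 1 remainder 1
1 ÷ 2 = 0 remainder 1
Reading remainders bottom to top: 11001000011111100101



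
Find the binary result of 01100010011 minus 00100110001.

Method 1 - Direct subtraction (column by column from the right: bit − bit − borrow-in; if negative, add 2 and borrow 1 from the next column):
borrow: 01111000000
        01100010011
-       00100110001
-------------------
        00111100010

Method 2 - Add two's complement:
Two's complement of 00100110001: invert → 11011001110, add 1 → 11011001111
  01100010011
+ 11011001111
-------------
 100111100010  (end carry out of the top bit = 1)
Discarding the end carry: 00111100010
Decimal check:
  01100010011 = 512 + 256 + 16 + 2 + 1 = 787
  00100110001 = 256 + 32 + 16 + 1 = 305
  787 - 305 = 482, and 00111100010 = 256 + 128 + 64 + 32 + 2 = 482 ✓



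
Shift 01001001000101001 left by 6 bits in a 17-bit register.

Original: 01001001000101001 (decimal 37417)
Shift left by 6 positions
Append 6 zeros on the right and drop the 6 high bits that overflow the 17-bit width
Result: 01000101001000000 (decimal 35392)
Equivalent: 37417 << 6 = 37417 × 2^6 = 2394688, truncated to 17 bits = 35392



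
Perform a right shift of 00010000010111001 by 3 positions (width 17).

Original: 00010000010111001 (decimal 8377)
Shift right by 3 positions
Drop the 3 low bits; fill with zeros on the left
Result: 00000010000010111 (decimal 1047)
Equivalent: 8377 >> 3 = 8377 ÷ 2^3 = 1047



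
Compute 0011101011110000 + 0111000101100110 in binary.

Add column by column from the right: bit + bit + carry-in; write the sum mod 2, carry 1 when the sum is 2 or 3.
carry:  1110011111000000
        0011101011110000
+       0111000101100110
------------------------
       01010110001010110
(the carry out of the leftmost column, 0, becomes the leading bit)
Decimal check:
  0011101011110000 = 8192 + 4096 + 2048 + 512 + 128 + 64 + 32 + 16 = 15088
  0111000101100110 = 16384 + 8192 + 4096 + 256 + 64 + 32 + 4 + 2 = 29030
  15088 + 29030 = 44118, and 01010110001010110 = 32768 + 8192 + 2048 + 1024 + 64 + 16 + 4 + 2 = 44118 ✓



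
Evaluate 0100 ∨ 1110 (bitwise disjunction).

OR: 1 when either bit is 1
  0100
| 1110
------
  1110
Decimal: 4 | 14 = 14



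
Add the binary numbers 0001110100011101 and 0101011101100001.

Add column by column from the right: bit + bit + carry-in; write the sum mod 2, carry 1 when the sum is 2 or 3.
carry:  0011111000000010
        0001110100011101
+       0101011101100001
------------------------
       00111010001111110
(the carry out of the leftmost column, 0, becomes the leading bit)
Decimal check:
  0001110100011101 = 4096 + 2048 + 1024 + 256 + 16 + 8 + 4 + 1 = 7453
  0101011101100001 = 16384 + 4096 + 1024 + 512 + 256 + 64 + 32 + 1 = 22369
  7453 + 22369 = 29822, and 00111010001111110 = 16384 + 8192 + 4096 + 1024 + 64 + 32 + 16 + 8 + 4 + 2 = 29822 ✓

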